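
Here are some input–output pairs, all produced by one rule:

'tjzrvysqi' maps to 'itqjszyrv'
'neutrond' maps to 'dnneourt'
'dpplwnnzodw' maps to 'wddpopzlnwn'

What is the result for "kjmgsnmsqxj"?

jkxjqmsgmsn

The transformation: take characters alternately from the front and the back (1st, last, 2nd, 2nd-last, ...), then swap each adjacent pair of characters (1↔2, 3↔4, ...).
"kjmgsnmsqxj" → "kjjxmqgssmn" → "jkxjqmsgmsn".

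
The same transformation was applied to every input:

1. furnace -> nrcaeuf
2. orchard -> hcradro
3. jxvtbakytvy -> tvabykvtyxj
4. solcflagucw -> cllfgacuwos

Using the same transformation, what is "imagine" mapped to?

ganiemi

What's happening: swap each adjacent pair of characters (1↔2, 3↔4, ...), then move the first 2 characters to the end (rotate left by 2).
Starting from "imagine": after the first operation, "miganie"; after the second, "ganiemi".
(Check on "furnace": → "ufnrcae" → "nrcaeuf" ✓)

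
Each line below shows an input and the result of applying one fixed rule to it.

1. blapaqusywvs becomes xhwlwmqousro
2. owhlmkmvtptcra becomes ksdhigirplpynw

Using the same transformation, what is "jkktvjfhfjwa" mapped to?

fggprfbdbfsw

In each case the input is transformed by: shift every letter 4 places backward in the alphabet (wrapping around).
On "jkktvjfhfjwa" that produces "fggprfbdbfsw".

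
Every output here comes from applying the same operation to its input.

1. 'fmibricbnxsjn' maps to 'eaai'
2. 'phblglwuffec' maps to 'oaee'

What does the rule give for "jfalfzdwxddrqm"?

What's happening: shift every letter 1 place backward in the alphabet (wrapping around), then keep only the vowels.
For "jfalfzdwxddrqm" the result is "iee".

iee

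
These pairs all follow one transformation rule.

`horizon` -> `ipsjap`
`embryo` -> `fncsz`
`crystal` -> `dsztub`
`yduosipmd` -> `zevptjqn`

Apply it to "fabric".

gbcsj

Each output is the input with this applied: shift every letter 1 place forward in the alphabet (wrapping around), then delete the last character.
Working it through for "fabric": intermediate "gbcsjd", final "gbcsj".
(Check on "horizon": → "ipsjapo" → "ipsjap" ✓)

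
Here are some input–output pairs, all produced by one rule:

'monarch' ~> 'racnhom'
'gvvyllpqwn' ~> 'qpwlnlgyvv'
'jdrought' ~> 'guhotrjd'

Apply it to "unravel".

vaerlnu

The pattern: move the last 3 characters to the front (rotate right by 3), then take characters alternately from the front and the back (1st, last, 2nd, 2nd-last, ...).
Starting from "unravel": after the first operation, "velunra"; after the second, "vaerlnu".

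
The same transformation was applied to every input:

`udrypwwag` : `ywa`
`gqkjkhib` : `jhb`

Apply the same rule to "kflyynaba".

Rule — keep every other character starting from the second (positions 2nd, 4th, 6th, ...), then delete the first character.
So "kflyynaba" becomes "ynb".

ynb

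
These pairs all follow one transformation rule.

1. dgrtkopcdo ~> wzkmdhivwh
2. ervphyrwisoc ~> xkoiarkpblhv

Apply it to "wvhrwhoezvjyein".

Rule — shift every letter 7 places backward in the alphabet (wrapping around).
"wvhrwhoezvjyein" → "poakpahxsocrxbg".

poakpahxsocrxbg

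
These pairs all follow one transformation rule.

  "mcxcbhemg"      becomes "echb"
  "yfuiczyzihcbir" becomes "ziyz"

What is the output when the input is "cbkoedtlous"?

Each output is the input with this applied: take characters alternately from the front and the back (1st, last, 2nd, 2nd-last, ...), then keep only the last 4 characters.
Applying both steps to "cbkoedtlous": "csbukooletd", then "letd".

letd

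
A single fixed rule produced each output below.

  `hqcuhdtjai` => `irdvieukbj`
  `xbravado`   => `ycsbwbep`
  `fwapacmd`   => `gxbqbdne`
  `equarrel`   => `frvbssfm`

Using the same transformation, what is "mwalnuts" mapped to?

Rule — shift every letter 1 place forward in the alphabet (wrapping around).
For "mwalnuts" the result is "nxbmovut".

nxbmovut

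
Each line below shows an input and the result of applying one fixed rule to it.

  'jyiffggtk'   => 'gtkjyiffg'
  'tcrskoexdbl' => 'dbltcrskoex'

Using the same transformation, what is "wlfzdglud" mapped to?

ludwlfzdg

Looking at the pairs, the operation is to move the last 3 characters to the front (rotate right by 3).
Applying that to "wlfzdglud" gives "ludwlfzdg".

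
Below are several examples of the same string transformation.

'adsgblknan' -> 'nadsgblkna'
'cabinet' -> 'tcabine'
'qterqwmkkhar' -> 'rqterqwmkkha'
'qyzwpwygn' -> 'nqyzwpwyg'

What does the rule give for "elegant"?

Each output is the input with this applied: move the last character to the front.
For "elegant" the result is "telegan".

telegan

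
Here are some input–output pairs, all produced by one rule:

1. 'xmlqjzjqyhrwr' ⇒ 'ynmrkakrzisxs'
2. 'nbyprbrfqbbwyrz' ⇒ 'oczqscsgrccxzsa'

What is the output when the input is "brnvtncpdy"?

csowuodqez

What's happening: shift every letter 1 place forward in the alphabet (wrapping around).
So "brnvtncpdy" becomes "csowuodqez".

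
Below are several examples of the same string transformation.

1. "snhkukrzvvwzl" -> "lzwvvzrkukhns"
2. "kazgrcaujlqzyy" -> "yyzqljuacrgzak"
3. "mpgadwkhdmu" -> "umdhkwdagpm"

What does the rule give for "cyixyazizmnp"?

pnmzizayxiyc

The transformation: reverse the string.
Applying that to "cyixyazizmnp" gives "pnmzizayxiyc".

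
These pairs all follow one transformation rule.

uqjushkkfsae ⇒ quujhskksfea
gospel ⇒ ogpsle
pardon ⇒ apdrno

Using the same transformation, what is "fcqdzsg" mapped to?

Looking at the pairs, the operation is to swap each adjacent pair of characters (1↔2, 3↔4, ...).
"fcqdzsg" → "cfdqszg".

cfdqszg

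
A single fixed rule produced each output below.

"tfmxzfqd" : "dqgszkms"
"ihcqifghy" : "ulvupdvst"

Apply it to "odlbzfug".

htbqyoms

The pattern: shift every letter 13 places forward in the alphabet (wrapping around) — i.e. ROT13, then move the last 2 characters to the front (rotate right by 2).
Working it through for "odlbzfug": intermediate "bqyomsht", final "htbqyoms".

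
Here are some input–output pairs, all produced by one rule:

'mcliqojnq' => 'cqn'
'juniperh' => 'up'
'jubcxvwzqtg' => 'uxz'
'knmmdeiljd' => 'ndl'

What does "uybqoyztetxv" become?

Rule — delete the last character, then keep one character in every 3, starting at position 2 (positions 2nd, 5th, 8th, ...).
Applying both steps to "uybqoyztetxv": "uybqoyztetx", then "yotx".

yotx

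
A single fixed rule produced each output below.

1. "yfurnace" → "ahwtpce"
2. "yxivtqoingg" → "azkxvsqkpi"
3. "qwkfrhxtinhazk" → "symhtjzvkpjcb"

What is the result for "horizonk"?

Rule — delete the last character, then shift every letter 2 places forward in the alphabet (wrapping around).
Starting from "horizonk": after the first operation, "horizon"; after the second, "jqtkbqp".

jqtkbqp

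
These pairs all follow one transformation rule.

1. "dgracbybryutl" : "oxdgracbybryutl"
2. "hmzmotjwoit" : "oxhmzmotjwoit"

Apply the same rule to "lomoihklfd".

oxlomoihklfd

What's happening: prepend "ox".
For "lomoihklfd" the result is "oxlomoihklfd".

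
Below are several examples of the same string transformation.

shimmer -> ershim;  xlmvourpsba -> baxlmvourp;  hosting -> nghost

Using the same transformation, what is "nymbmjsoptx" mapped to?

txnymbmjso

Rule — move the last 3 characters to the front (rotate right by 3), then delete the first character.
On "nymbmjsoptx": the first step gives "ptxnymbmjso", and the second then gives "txnymbmjso".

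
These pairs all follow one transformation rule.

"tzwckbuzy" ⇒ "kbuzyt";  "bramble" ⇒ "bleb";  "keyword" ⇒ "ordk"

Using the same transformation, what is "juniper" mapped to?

Rule — move the first character to the end, then delete the first 3 characters.
For "juniper", step one produces "uniperj"; step two turns that into "perj".
(Check on "keyword": → "eywordk" → "ordk" ✓)

perj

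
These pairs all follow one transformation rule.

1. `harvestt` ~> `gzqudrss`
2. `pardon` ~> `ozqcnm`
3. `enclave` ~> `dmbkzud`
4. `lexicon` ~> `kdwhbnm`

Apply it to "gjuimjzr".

Each output is the input with this applied: shift every letter 1 place backward in the alphabet (wrapping around).
"gjuimjzr" → "fithliyq".

fithliyq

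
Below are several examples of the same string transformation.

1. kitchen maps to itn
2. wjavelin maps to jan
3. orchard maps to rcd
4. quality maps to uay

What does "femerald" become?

emd

The pattern: swap each adjacent pair of characters (1↔2, 3↔4, ...), then keep one character in every 3, starting at position 1 (positions 1st, 4th, 7th, ...).
Starting from "femerald": after the first operation, "efemardl"; after the second, "emd".
(Check on "kitchen": → "ikctehn" → "itn" ✓)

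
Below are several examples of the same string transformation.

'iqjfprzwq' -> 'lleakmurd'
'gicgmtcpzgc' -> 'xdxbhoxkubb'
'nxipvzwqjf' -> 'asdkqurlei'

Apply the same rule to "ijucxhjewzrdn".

Each output is the input with this applied: shift every letter 5 places backward in the alphabet (wrapping around), then swap the first and last characters.
"ijucxhjewzrdn" → "depxscezrumyi" → "iepxscezrumyd".
(Check on "gicgmtcpzgc": → "bdxbhoxkubx" → "xdxbhoxkubb" ✓)

iepxscezrumyd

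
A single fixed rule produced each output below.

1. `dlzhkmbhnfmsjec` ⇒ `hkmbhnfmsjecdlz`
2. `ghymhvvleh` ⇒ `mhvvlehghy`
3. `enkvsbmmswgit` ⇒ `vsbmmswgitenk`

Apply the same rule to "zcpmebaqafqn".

mebaqafqnzcp

The pattern: move the first 3 characters to the end (rotate left by 3).
Applying that to "zcpmebaqafqn" gives "mebaqafqnzcp".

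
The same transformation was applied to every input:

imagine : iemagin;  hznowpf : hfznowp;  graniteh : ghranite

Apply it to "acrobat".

atcroba

The rule is to swap the first and last characters, then move the last character to the front.
"acrobat" → "tcrobaa" → "atcroba".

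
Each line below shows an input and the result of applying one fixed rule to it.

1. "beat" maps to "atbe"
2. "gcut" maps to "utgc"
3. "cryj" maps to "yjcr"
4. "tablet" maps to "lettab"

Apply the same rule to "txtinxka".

The transformation: swap the front and back halves of the string.
So "txtinxka" becomes "nxkatxti".

nxkatxti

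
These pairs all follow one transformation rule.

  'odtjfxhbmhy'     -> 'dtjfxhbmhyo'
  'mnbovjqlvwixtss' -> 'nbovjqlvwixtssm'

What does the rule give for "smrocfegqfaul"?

The rule is to move the first character to the end.
Applying that to "smrocfegqfaul" gives "mrocfegqfauls".

mrocfegqfauls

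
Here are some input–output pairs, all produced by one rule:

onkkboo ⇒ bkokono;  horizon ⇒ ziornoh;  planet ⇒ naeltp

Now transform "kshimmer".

mmeirhks

The rule is to move the last 3 characters to the front (rotate right by 3), then take characters alternately from the front and the back (1st, last, 2nd, 2nd-last, ...).
"kshimmer" → "merkshim" → "mmeirhks".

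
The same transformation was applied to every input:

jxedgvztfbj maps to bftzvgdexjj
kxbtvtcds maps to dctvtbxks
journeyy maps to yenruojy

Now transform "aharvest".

Looking at the pairs, the operation is to reverse the string, then move the first character to the end.
"aharvest" → "tsevraha" → "sevrahat".

sevrahat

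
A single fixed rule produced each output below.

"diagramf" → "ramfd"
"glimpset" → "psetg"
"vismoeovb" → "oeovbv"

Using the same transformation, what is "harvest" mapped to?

Rule — move the first character to the end, then delete the first 3 characters.
Working it through for "harvest": intermediate "arvesth", final "esth".

esth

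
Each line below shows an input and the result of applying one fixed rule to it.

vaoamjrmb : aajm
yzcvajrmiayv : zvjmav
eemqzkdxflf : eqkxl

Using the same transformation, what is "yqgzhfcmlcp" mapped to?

qzfmc

Each output is the input with this applied: keep every other character starting from the second (positions 2nd, 4th, 6th, ...).
Doing the same to "yqgzhfcmlcp": "qzfmc".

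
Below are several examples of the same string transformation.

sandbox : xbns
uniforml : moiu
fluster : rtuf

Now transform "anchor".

The rule is to keep every other character starting from the first (positions 1st, 3rd, 5th, ...), then reverse the string.
"anchor" → "aco" → "oca".

oca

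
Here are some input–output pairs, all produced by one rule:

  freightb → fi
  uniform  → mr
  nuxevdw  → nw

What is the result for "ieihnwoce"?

eiw

The pattern: sort the characters into alphabetical order, then keep one character in every 3, starting at position 3 (positions 3rd, 6th, 9th, ...).
Doing the same to "ieihnwoce": "eiw".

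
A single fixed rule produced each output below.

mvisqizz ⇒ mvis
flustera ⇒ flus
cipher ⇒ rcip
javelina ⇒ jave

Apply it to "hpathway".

Rule — swap the front and back halves of the string, then keep only the last 4 characters.
"hpathway" → "hwayhpat" → "hpat".
(Check on "flustera": → "teraflus" → "flus" ✓)

hpat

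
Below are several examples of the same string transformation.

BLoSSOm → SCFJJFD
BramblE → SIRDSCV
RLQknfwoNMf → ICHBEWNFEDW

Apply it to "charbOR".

Each output is the input with this applied: shift every letter 9 places backward in the alphabet (wrapping around), then convert every letter to uppercase.
Starting from "charbOR": after the first operation, "tyrisFI"; after the second, "TYRISFI".

TYRISFI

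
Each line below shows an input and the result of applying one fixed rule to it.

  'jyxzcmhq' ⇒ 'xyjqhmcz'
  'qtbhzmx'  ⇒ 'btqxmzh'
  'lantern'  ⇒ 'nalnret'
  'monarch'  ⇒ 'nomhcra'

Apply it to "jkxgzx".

xkjxzg

What's happening: move the first 3 characters to the end (rotate left by 3), then reverse the string.
Working it through for "jkxgzx": intermediate "gzxjkx", final "xkjxzg".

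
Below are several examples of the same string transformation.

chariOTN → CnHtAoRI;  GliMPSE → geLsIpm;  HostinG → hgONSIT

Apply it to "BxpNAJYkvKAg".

bGXaPknVaKjy

What's happening: flip the case of every letter, then take characters alternately from the front and the back (1st, last, 2nd, 2nd-last, ...).
Starting from "BxpNAJYkvKAg": after the first operation, "bXPnajyKVkaG"; after the second, "bGXaPknVaKjy".
(Check on "GliMPSE": → "gLImpse" → "geLsIpm" ✓)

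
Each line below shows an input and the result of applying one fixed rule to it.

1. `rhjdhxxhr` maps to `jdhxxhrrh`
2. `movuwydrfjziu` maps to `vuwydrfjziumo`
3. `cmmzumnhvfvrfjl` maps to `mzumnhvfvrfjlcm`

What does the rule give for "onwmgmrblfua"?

The pattern: move the first 2 characters to the end (rotate left by 2).
For "onwmgmrblfua" the result is "wmgmrblfuaon".

wmgmrblfuaon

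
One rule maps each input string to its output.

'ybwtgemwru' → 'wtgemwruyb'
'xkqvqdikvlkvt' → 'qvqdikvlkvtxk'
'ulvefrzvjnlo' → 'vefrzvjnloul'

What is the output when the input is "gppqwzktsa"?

pqwzktsagp

The transformation: move the first 2 characters to the end (rotate left by 2).
So "gppqwzktsa" becomes "pqwzktsagp".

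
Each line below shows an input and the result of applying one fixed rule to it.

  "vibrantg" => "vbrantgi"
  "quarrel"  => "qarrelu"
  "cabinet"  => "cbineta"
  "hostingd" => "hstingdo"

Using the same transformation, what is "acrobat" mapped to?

Rule — move the first character to the end, then swap the first and last characters.
For "acrobat", step one produces "crobata"; step two turns that into "arobatc".

arobatc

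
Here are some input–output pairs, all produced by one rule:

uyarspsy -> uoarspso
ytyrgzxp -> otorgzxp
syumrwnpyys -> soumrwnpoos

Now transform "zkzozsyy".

Each output is the input with this applied: replace every "y" with "o".
So "zkzozsyy" becomes "zkzozsoo".

zkzozsoo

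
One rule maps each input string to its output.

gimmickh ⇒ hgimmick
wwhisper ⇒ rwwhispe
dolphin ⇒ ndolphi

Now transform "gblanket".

In each case the input is transformed by: move the last character to the front.
"gblanket" → "tgblanke".

tgblanke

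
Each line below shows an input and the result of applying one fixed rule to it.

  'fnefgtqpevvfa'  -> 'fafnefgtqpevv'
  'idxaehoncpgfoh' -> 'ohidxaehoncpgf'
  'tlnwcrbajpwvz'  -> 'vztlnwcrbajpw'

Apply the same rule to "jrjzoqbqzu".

The pattern: move the last 2 characters to the front (rotate right by 2).
On "jrjzoqbqzu" that produces "zujrjzoqbq".

zujrjzoqbq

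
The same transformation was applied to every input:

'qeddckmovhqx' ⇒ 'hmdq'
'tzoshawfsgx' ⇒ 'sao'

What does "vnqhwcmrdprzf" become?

rrwn

The rule is to reverse the string, then keep one character in every 3, starting at position 3 (positions 3rd, 6th, 9th, ...).
On "vnqhwcmrdprzf" that produces "rrwn".
(Check on "qeddckmovhqx": → "xqhvomkcddeq" → "hmdq" ✓)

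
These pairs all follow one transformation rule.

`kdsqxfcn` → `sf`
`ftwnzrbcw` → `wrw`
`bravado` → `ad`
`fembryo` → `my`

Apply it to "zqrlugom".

rg

Each output is the input with this applied: keep one character in every 3, starting at position 3 (positions 3rd, 6th, 9th, ...).
So "zqrlugom" becomes "rg".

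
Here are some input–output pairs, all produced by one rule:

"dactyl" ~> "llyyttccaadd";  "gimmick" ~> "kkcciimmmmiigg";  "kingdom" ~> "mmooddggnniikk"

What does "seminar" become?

rraanniimmeess

In each case the input is transformed by: reverse the string, then double every character.
Starting from "seminar": after the first operation, "ranimes"; after the second, "rraanniimmeess".
(Check on "kingdom": → "modgnik" → "mmooddggnniikk" ✓)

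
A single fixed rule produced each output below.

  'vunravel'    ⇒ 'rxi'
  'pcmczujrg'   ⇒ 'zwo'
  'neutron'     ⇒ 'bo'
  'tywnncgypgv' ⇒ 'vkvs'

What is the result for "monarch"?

Each output is the input with this applied: keep one character in every 3, starting at position 2 (positions 2nd, 5th, 8th, ...), then shift every letter 3 places backward in the alphabet (wrapping around).
"monarch" → "or" → "lo".

lo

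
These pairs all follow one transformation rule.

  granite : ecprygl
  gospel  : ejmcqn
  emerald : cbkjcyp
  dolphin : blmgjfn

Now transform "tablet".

rryczj

What's happening: shift every letter 2 places backward in the alphabet (wrapping around), then take characters alternately from the front and the back (1st, last, 2nd, 2nd-last, ...).
For "tablet", step one produces "ryzjcr"; step two turns that into "rryczj".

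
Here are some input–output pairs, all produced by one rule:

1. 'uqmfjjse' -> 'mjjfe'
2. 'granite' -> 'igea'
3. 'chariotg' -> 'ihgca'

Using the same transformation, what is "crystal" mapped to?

rlca

What's happening: sort the characters into reverse alphabetical order, then delete the first 3 characters.
Working it through for "crystal": intermediate "ytsrlca", final "rlca".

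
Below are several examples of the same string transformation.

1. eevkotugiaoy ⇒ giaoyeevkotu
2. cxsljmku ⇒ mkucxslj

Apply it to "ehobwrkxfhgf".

Looking at the pairs, the operation is to move the first character to the end, then swap the front and back halves of the string.
Working it through for "ehobwrkxfhgf": intermediate "hobwrkxfhgfe", final "xfhgfehobwrk".

xfhgfehobwrk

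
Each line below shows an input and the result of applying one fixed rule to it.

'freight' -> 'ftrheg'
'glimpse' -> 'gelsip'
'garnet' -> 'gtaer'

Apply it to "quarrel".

The transformation: take characters alternately from the front and the back (1st, last, 2nd, 2nd-last, ...), then delete the last character.
Applying that to "quarrel" gives "qluear".

qluear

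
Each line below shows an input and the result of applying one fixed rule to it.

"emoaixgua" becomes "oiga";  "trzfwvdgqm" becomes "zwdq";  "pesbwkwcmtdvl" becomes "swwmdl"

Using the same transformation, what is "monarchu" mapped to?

nrh

Each output is the input with this applied: keep every other character starting from the first (positions 1st, 3rd, 5th, ...), then delete the first character.
Applying both steps to "monarchu": "mnrh", then "nrh".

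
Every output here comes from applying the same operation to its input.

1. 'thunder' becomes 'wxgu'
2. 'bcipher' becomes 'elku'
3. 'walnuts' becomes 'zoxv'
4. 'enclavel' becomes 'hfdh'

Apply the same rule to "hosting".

kvlj

Rule — shift every letter 3 places forward in the alphabet (wrapping around), then keep every other character starting from the first (positions 1st, 3rd, 5th, ...).
Applying both steps to "hosting": "krvwlqj", then "kvlj".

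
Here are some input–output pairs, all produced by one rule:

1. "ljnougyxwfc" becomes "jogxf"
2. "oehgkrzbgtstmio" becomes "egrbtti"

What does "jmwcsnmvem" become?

What's happening: keep every other character starting from the second (positions 2nd, 4th, 6th, ...).
On "jmwcsnmvem" that produces "mcnvm".

mcnvm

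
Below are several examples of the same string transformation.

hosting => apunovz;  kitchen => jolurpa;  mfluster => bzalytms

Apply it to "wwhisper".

pzwlyddo

The transformation: move the first 3 characters to the end (rotate left by 3), then shift every letter 7 places forward in the alphabet (wrapping around).
So "wwhisper" becomes "pzwlyddo".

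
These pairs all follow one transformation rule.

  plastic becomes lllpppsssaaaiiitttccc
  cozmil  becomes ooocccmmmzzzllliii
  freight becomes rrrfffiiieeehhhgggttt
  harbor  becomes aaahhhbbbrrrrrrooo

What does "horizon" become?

ooohhhiiirrrooozzznnn

Each output is the input with this applied: swap each adjacent pair of characters (1↔2, 3↔4, ...), then repeat every character 3 times.
"horizon" → "ooohhhiiirrrooozzznnn".
(Check on "cozmil": → "ocmzli" → "ooocccmmmzzzllliii" ✓)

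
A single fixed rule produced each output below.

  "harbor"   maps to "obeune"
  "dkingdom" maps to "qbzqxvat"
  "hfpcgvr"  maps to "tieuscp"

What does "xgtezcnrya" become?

What's happening: move the last 3 characters to the front (rotate right by 3), then shift every letter 13 places forward in the alphabet (wrapping around) — i.e. ROT13.
"xgtezcnrya" → "ryaxgtezcn" → "elnktgrmpa".
(Check on "hfpcgvr": → "gvrhfpc" → "tieuscp" ✓)

elnktgrmpa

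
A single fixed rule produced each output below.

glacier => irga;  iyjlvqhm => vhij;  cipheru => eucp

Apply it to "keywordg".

What's happening: keep every other character starting from the first (positions 1st, 3rd, 5th, ...), then move the last 2 characters to the front (rotate right by 2).
Starting from "keywordg": after the first operation, "kyod"; after the second, "odky".

odky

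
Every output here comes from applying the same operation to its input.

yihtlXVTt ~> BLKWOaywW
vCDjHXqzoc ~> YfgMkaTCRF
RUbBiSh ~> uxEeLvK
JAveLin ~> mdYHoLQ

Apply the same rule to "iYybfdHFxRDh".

LbBEIGkiAugK

What's happening: shift every letter 3 places forward in the alphabet (wrapping around), then flip the case of every letter.
Starting from "iYybfdHFxRDh": after the first operation, "lBbeigKIaUGk"; after the second, "LbBEIGkiAugK".
(Check on "vCDjHXqzoc": → "yFGmKAtcrf" → "YfgMkaTCRF" ✓)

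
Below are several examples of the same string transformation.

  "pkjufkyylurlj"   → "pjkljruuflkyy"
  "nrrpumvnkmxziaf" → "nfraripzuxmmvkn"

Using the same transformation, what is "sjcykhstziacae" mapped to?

sejaccyakihzst

In each case the input is transformed by: take characters alternately from the front and the back (1st, last, 2nd, 2nd-last, ...).
On "sjcykhstziacae" that produces "sejaccyakihzst".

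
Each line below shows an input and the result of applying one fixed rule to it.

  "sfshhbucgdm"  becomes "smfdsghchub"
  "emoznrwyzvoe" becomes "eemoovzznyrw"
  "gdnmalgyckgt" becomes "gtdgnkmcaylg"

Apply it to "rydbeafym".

rmyydfbae

In each case the input is transformed by: take characters alternately from the front and the back (1st, last, 2nd, 2nd-last, ...).
Doing the same to "rydbeafym": "rmyydfbae".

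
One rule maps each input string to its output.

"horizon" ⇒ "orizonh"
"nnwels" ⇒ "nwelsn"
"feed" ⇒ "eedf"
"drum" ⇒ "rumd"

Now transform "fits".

itsf

The transformation: move the first character to the end.
"fits" → "itsf".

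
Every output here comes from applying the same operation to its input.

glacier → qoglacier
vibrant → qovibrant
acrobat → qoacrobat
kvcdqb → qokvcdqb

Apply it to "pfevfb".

Each output is the input with this applied: prepend "qo".
On "pfevfb" that produces "qopfevfb".

qopfevfb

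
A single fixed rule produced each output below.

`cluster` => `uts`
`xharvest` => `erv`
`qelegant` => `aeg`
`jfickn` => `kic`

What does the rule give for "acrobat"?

The transformation: take characters alternately from the front and the back (1st, last, 2nd, 2nd-last, ...), then keep only the last 3 characters.
Applying both steps to "acrobat": "atcarbo", then "rbo".

rbo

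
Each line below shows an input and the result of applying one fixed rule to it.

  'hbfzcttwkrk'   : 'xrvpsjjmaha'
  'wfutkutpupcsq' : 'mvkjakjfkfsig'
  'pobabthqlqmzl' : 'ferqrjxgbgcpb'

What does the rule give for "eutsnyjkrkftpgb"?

ukjidozahavjfwr

Each output is the input with this applied: shift every letter 10 places backward in the alphabet (wrapping around).
Doing the same to "eutsnyjkrkftpgb": "ukjidozahavjfwr".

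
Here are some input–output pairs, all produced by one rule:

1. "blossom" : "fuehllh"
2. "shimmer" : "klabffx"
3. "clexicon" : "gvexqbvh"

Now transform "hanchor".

katgvah

Rule — move the last character to the front, then shift every letter 7 places backward in the alphabet (wrapping around).
For "hanchor", step one produces "rhancho"; step two turns that into "katgvah".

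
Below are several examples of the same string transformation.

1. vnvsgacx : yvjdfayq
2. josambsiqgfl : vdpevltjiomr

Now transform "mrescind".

hvflqgpu

Rule — move the first 2 characters to the end (rotate left by 2), then shift every letter 3 places forward in the alphabet (wrapping around).
"mrescind" → "escindmr" → "hvflqgpu".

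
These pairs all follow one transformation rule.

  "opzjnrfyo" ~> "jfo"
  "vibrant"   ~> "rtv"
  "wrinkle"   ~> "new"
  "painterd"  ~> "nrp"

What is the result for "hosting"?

tgh

The pattern: keep one character in every 3, starting at position 1 (positions 1st, 4th, 7th, ...), then move the first character to the end.
"hosting" → "htg" → "tgh".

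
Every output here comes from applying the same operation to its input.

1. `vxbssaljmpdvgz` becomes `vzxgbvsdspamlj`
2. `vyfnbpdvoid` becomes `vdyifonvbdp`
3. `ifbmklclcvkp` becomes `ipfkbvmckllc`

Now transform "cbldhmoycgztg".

cgbtlzdghcmyo

In each case the input is transformed by: take characters alternately from the front and the back (1st, last, 2nd, 2nd-last, ...).
"cbldhmoycgztg" → "cgbtlzdghcmyo".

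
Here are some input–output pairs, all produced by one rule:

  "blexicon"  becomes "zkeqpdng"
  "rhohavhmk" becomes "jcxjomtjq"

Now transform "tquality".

The transformation: move the first 3 characters to the end (rotate left by 3), then shift every letter 2 places forward in the alphabet (wrapping around).
Applying both steps to "tquality": "alitytqu", then "cnkvavsw".

cnkvavsw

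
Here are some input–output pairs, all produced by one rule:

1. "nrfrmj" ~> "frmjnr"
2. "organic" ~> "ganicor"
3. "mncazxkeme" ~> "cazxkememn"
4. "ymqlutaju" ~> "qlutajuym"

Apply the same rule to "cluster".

Each output is the input with this applied: move the first 2 characters to the end (rotate left by 2).
Applying that to "cluster" gives "ustercl".

ustercl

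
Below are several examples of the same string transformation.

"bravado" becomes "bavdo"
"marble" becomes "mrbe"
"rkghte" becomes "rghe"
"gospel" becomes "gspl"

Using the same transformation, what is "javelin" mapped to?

What's happening: double every character, then keep one character in every 3, starting at position 2 (positions 2nd, 5th, 8th, ...).
On "javelin": the first step gives "jjaavveelliinn", and the second then gives "jvein".
(Check on "bravado": → "bbrraavvaaddoo" → "bavdo" ✓)

jvein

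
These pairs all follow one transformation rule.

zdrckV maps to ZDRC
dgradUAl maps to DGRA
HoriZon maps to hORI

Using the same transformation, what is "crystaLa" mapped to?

Rule — flip the case of every letter, then keep only the first 4 characters.
Applying that to "crystaLa" gives "CRYS".

CRYS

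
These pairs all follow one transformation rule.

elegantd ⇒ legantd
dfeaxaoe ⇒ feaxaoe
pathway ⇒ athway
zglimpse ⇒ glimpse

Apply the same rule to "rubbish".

ubbish

Rule — delete the first character.
For "rubbish" the result is "ubbish".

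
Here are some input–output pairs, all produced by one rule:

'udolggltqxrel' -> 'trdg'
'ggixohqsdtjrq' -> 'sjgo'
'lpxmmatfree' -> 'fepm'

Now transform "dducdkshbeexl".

hedd

Each output is the input with this applied: keep one character in every 3, starting at position 2 (positions 2nd, 5th, 8th, ...), then swap the front and back halves of the string.
Working it through for "dducdkshbeexl": intermediate "ddhe", final "hedd".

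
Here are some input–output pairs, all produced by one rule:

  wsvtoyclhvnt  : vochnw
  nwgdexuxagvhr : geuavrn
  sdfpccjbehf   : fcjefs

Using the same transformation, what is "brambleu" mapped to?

abeb

The transformation: keep every other character starting from the first (positions 1st, 3rd, 5th, ...), then move the first character to the end.
Applying both steps to "brambleu": "babe", then "abeb".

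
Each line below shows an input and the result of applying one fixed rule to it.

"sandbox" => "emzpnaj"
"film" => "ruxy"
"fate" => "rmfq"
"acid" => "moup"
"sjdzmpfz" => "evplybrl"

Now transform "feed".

rqqp

What's happening: shift every letter 12 places forward in the alphabet (wrapping around).
So "feed" becomes "rqqp".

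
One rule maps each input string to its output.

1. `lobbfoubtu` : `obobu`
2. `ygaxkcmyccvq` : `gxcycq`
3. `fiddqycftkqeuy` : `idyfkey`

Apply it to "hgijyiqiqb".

gjiib

Looking at the pairs, the operation is to keep every other character starting from the second (positions 2nd, 4th, 6th, ...).
For "hgijyiqiqb" the result is "gjiib".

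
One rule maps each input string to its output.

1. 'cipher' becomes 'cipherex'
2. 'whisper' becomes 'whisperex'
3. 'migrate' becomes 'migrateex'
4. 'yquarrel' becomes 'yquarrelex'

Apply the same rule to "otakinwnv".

Looking at the pairs, the operation is to append "ex".
"otakinwnv" → "otakinwnvex".

otakinwnvex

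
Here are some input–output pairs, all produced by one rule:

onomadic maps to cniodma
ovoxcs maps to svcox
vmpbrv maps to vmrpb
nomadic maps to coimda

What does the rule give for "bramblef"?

What's happening: take characters alternately from the front and the back (1st, last, 2nd, 2nd-last, ...), then delete the first character.
On "bramblef": the first step gives "bfrealmb", and the second then gives "frealmb".
(Check on "nomadic": → "ncoimda" → "coimda" ✓)

frealmb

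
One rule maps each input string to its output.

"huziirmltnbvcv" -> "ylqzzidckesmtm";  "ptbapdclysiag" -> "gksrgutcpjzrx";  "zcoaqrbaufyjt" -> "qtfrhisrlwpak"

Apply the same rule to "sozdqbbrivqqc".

In each case the input is transformed by: shift every letter 9 places backward in the alphabet (wrapping around).
Applying that to "sozdqbbrivqqc" gives "jfquhssizmhht".

jfquhssizmhht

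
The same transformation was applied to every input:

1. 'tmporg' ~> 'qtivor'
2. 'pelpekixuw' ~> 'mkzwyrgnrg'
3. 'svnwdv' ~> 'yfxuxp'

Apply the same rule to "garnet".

pgvict

The pattern: shift every letter 2 places forward in the alphabet (wrapping around), then swap the front and back halves of the string.
Starting from "garnet": after the first operation, "ictpgv"; after the second, "pgvict".
(Check on "svnwdv": → "uxpyfx" → "yfxuxp" ✓)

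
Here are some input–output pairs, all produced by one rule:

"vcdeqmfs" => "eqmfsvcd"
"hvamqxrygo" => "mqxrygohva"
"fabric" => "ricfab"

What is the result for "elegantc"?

gantcele

Each output is the input with this applied: move the first 3 characters to the end (rotate left by 3).
"elegantc" → "gantcele".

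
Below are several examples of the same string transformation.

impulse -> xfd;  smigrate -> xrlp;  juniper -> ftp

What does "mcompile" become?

Rule — keep every other character starting from the second (positions 2nd, 4th, 6th, ...), then shift every letter 11 places forward in the alphabet (wrapping around).
On "mcompile": the first step gives "cmie", and the second then gives "nxtp".

nxtp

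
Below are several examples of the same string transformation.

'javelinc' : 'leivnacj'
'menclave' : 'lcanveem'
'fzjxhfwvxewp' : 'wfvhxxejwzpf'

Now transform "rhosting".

The pattern: swap the front and back halves of the string, then take characters alternately from the front and the back (1st, last, 2nd, 2nd-last, ...).
On "rhosting": the first step gives "tingrhos", and the second then gives "tsionhgr".

tsionhgr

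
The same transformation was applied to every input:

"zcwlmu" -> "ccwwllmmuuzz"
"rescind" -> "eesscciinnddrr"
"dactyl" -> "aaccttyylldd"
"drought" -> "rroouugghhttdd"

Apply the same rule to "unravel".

The pattern: move the first character to the end, then double every character.
"unravel" → "nnrraavveelluu".

nnrraavveelluu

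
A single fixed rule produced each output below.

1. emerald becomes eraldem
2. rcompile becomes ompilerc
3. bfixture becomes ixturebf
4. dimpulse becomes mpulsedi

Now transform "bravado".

avadobr

Looking at the pairs, the operation is to move the first 2 characters to the end (rotate left by 2).
For "bravado" the result is "avadobr".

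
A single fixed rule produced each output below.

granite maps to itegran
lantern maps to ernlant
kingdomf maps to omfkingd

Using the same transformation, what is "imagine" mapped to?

The transformation: move the last 3 characters to the front (rotate right by 3).
"imagine" → "ineimag".

ineimag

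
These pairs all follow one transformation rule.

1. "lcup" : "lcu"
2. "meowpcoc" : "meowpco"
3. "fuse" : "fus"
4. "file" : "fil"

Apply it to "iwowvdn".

The pattern: delete the last character.
For "iwowvdn" the result is "iwowvd".

iwowvd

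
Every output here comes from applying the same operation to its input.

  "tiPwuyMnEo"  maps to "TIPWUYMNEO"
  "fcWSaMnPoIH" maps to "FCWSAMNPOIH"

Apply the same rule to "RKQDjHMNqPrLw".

RKQDJHMNQPRLW

The transformation: convert every letter to uppercase.
Doing the same to "RKQDjHMNqPrLw": "RKQDJHMNQPRLW".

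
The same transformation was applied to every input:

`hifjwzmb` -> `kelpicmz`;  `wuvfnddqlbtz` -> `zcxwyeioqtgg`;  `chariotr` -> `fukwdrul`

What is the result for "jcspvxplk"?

mnfovssay

Looking at the pairs, the operation is to take characters alternately from the front and the back (1st, last, 2nd, 2nd-last, ...), then shift every letter 3 places forward in the alphabet (wrapping around).
On "jcspvxplk": the first step gives "jkclsppxv", and the second then gives "mnfovssay".
(Check on "chariotr": → "crhtaori" → "fukwdrul" ✓)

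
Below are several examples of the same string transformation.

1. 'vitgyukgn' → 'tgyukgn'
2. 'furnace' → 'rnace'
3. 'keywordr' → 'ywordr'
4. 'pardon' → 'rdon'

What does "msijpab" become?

The pattern: delete the first 2 characters.
"msijpab" → "ijpab".

ijpab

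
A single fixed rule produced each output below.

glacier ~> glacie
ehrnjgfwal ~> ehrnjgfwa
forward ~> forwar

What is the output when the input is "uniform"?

unifor

Each output is the input with this applied: delete the last character.
"uniform" → "unifor".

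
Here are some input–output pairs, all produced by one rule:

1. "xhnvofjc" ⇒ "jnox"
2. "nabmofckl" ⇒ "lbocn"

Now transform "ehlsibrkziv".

vlirze

The transformation: keep every other character starting from the first (positions 1st, 3rd, 5th, ...), then swap the first and last characters.
Working it through for "ehlsibrkziv": intermediate "elirzv", final "vlirze".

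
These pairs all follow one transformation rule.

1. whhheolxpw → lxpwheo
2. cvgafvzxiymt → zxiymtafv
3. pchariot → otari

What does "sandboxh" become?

xhdbo

Rule — delete the first 3 characters, then move the first 3 characters to the end (rotate left by 3).
"sandboxh" → "dboxh" → "xhdbo".
(Check on "pchariot": → "ariot" → "otari" ✓)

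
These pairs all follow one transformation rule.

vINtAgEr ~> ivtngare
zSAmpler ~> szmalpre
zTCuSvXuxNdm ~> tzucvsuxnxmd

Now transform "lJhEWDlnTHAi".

jlehdwnlhtia

The transformation: swap each adjacent pair of characters (1↔2, 3↔4, ...), then convert every letter to lowercase.
Applying both steps to "lJhEWDlnTHAi": "JlEhDWnlHTiA", then "jlehdwnlhtia".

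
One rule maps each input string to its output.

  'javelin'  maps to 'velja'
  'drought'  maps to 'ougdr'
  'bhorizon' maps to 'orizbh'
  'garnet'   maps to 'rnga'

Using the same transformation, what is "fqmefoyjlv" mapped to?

Looking at the pairs, the operation is to delete the last 2 characters, then move the first 2 characters to the end (rotate left by 2).
Applying that to "fqmefoyjlv" gives "mefoyjfq".

mefoyjfq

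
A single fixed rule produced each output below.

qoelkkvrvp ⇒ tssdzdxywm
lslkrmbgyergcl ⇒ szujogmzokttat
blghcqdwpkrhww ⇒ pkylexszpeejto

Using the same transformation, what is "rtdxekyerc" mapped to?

What's happening: shift every letter 8 places forward in the alphabet (wrapping around), then move the first 3 characters to the end (rotate left by 3).
"rtdxekyerc" → "fmsgmzkzbl".

fmsgmzkzbl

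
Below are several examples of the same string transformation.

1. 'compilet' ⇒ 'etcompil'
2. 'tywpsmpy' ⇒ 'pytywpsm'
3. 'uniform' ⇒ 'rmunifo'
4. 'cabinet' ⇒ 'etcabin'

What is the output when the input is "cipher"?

erciph

The rule is to move the last 2 characters to the front (rotate right by 2).
Applying that to "cipher" gives "erciph".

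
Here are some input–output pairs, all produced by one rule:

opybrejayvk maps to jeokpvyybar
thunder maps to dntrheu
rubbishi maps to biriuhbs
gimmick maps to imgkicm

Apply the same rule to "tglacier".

Each output is the input with this applied: take characters alternately from the front and the back (1st, last, 2nd, 2nd-last, ...), then move the last 2 characters to the front (rotate right by 2).
For "tglacier", step one produces "trgeliac"; step two turns that into "actrgeli".

actrgeli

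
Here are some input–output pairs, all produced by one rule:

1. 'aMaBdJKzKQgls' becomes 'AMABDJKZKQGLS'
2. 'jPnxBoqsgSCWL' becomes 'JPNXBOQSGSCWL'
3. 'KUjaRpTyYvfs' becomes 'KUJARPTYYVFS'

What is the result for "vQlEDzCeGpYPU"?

In each case the input is transformed by: convert every letter to uppercase.
For "vQlEDzCeGpYPU" the result is "VQLEDZCEGPYPU".

VQLEDZCEGPYPU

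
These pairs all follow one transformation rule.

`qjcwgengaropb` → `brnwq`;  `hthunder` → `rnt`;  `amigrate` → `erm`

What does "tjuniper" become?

The transformation: reverse the string, then keep one character in every 3, starting at position 1 (positions 1st, 4th, 7th, ...).
"tjuniper" → "rij".

rij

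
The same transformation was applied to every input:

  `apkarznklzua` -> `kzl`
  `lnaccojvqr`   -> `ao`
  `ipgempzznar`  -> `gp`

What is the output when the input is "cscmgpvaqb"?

Each output is the input with this applied: delete the last 3 characters, then keep one character in every 3, starting at position 3 (positions 3rd, 6th, 9th, ...).
Starting from "cscmgpvaqb": after the first operation, "cscmgpv"; after the second, "cp".

cp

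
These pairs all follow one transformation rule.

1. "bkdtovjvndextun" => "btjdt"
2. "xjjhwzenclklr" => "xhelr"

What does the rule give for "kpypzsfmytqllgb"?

kpftl

Each output is the input with this applied: keep one character in every 3, starting at position 1 (positions 1st, 4th, 7th, ...).
"kpypzsfmytqllgb" → "kpftl".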